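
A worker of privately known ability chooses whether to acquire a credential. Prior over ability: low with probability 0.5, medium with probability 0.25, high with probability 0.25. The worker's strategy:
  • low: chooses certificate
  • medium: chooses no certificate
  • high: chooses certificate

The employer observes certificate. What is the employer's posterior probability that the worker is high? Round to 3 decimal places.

0.333

P(certificate) = 0.5·1 + 0.25·0 + 0.25·1 = 0.75
P(high | certificate) = (0.25·1) / 0.75 = 0.25 / 0.75 = 0.333333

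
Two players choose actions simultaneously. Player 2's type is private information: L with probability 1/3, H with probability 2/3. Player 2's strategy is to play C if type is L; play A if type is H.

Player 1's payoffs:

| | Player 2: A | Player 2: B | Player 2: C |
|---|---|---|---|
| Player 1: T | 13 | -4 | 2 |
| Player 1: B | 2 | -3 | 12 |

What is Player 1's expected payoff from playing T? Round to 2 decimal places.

E[T] = 1/3·2 + 2/3·13 = 2/3 + 26/3 = 28/3

9.33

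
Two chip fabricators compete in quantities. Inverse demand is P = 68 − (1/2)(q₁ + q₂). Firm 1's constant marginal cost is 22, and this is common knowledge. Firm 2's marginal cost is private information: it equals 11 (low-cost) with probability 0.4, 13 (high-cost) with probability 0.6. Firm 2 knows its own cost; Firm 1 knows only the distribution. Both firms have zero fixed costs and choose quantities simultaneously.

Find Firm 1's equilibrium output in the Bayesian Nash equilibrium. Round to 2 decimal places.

Type-c best response for Firm 2: q₂(c) = (68 − c) − q₁/2.
Firm 1 maximizes expected profit; its first-order condition is 68 − q₁ − (1/2)E[q₂] − 22 = 0.
Substituting E[q₂] and solving: E[c₂] = 12.2, so q₁ = (68 − 2·22 + 12.2)/(3/2) = 24.1333.

24.13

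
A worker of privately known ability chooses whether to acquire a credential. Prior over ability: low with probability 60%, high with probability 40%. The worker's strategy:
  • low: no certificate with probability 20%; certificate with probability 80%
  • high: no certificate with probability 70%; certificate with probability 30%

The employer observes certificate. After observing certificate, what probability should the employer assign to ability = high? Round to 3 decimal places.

P(certificate) = 0.6·0.8 + 0.4·0.3 = 0.6
P(high | certificate) = (0.4·0.3) / 0.6 = 0.12 / 0.6 = 0.2

0.200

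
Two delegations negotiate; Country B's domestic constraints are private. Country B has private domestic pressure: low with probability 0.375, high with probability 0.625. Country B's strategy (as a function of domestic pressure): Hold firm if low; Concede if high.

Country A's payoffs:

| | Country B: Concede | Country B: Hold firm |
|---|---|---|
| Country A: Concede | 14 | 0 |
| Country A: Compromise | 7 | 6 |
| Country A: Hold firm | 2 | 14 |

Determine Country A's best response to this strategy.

Concede

Compute Country A's expected payoff for each action, taking the expectation over Country B's type.
E[Concede] = 0.375·(0) + 0.625·(14) = 8.75
E[Compromise] = 0.375·(6) + 0.625·(7) = 6.625
E[Hold firm] = 0.375·(14) + 0.625·(2) = 6.5
Best response: Concede (8.75 is the largest).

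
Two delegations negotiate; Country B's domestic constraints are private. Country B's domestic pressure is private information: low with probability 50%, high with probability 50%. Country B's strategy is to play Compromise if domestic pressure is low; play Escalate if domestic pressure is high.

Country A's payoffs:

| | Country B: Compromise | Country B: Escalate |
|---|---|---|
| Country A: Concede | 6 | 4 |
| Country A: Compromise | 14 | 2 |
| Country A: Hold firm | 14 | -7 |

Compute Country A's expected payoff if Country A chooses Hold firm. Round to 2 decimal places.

3.50

Take the expectation over Country B's domestic pressure, weighting each type's action by its prior probability.
E[Hold firm] = 0.5·14 + 0.5·(-7) = 7 + (-3.5) = 3.5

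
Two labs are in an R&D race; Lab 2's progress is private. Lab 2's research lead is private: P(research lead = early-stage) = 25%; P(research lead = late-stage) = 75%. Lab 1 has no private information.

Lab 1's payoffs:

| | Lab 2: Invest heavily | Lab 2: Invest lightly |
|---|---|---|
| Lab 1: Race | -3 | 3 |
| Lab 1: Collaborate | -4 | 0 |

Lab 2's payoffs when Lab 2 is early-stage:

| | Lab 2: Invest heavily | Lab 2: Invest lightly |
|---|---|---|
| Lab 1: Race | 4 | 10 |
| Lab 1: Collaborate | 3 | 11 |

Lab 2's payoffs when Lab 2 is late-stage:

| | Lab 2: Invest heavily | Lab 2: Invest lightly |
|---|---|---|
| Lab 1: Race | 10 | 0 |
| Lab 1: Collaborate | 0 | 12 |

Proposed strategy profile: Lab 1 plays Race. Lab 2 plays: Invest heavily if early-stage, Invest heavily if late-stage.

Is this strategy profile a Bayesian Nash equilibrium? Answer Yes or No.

A profile is a BNE iff every type of every player is best-responding given beliefs about the other side.
Lab 1 plays Race: E[Race] = 0.25·(-3) + 0.75·(-3) = -3; E[Collaborate] = -4. Best-responding. ✓
Lab 2 (research lead early-stage), facing Race: Invest heavily gives 4, Invest lightly gives 10. Proposed Invest heavily is not best — profitable deviation exists. ✗
Lab 2 (research lead late-stage), facing Race: Invest heavily gives 10, Invest lightly gives 0. Proposed Invest heavily is best. ✓

No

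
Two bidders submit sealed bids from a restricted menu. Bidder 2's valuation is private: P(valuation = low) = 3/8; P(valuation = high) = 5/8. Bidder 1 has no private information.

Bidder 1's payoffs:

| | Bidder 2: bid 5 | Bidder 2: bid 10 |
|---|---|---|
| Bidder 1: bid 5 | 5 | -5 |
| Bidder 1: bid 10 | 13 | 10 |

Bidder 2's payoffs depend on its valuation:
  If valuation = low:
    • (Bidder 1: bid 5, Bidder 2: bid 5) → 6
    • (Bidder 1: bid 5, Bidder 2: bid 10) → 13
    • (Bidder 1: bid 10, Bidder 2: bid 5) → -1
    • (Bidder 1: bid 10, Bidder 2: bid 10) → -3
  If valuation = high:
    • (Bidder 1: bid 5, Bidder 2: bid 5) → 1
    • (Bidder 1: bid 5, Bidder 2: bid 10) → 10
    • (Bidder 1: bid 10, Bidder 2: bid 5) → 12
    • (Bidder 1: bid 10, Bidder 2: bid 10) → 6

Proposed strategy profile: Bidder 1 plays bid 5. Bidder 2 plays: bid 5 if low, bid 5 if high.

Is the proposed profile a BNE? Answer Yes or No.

Bidder 1 plays bid 5: E[bid 5] = 3/8·(5) + 5/8·(5) = 5; E[bid 10] = 13. Not best-responding. ✗
Bidder 2 (valuation low), facing bid 5: bid 5 gives 6, bid 10 gives 13. Proposed bid 5 is not best — profitable deviation exists. ✗
Bidder 2 (valuation high), facing bid 5: bid 5 gives 1, bid 10 gives 10. Proposed bid 5 is not best — profitable deviation exists. ✗

No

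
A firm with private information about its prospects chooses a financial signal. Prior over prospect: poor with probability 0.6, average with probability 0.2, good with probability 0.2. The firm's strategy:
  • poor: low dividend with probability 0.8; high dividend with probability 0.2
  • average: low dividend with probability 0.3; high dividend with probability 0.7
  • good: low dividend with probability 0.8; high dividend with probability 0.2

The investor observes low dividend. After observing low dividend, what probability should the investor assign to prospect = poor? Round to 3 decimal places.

0.686

P(low dividend) = 0.6·0.8 + 0.2·0.3 + 0.2·0.8 = 0.7
P(poor | low dividend) = (0.6·0.8) / 0.7 = 0.48 / 0.7 = 0.685714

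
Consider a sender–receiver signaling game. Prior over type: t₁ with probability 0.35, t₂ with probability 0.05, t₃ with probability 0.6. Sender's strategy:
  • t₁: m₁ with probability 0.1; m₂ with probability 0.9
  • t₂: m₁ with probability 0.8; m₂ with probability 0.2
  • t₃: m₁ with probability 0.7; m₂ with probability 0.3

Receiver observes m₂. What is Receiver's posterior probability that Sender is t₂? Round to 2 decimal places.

0.02

P(m₂) = 0.35·0.9 + 0.05·0.2 + 0.6·0.3 = 0.505
P(t₂ | m₂) = (0.05·0.2) / 0.505 = 0.01 / 0.505 = 0.019802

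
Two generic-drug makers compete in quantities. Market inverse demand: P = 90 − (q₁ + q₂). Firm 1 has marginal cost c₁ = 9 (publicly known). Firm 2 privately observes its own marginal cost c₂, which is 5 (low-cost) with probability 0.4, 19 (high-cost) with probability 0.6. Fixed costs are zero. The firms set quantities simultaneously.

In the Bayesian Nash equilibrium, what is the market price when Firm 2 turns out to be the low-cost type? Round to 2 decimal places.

Each type of Firm 2 best-responds to q₁; Firm 1 best-responds to the expected q₂ over Firm 2's types.
Firm 2 with cost c maximizes (90 − (q₁+q₂) − c)·q₂, giving q₂(c) = (90 − c − q₁)/2.
E[c₂] = 0.4·5 + 0.6·19 = 13.4
Firm 1's FOC against E[q₂] yields q₁ = (90 − 2·9 + E[c₂])/3 = (90 − 18 + 13.4)/3 = 28.4667.
q₂(low-cost) = 28.2667, so P = 90 − (28.4667 + 28.2667) = 33.2667.

33.27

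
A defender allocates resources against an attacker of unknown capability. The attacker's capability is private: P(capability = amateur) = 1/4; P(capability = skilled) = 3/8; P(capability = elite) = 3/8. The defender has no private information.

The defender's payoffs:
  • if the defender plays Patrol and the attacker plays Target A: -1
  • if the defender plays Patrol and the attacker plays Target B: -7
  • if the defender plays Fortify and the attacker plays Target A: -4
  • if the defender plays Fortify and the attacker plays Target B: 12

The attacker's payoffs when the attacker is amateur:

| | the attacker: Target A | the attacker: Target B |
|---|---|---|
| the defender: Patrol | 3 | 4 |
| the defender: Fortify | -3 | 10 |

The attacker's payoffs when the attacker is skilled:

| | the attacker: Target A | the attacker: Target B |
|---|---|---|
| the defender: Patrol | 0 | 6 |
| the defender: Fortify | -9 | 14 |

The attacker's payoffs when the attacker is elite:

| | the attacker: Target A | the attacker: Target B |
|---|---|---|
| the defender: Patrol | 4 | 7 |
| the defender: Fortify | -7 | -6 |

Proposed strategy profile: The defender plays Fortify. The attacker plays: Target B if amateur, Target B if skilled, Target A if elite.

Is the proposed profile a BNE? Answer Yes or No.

No

A profile is a BNE iff every type of every player is best-responding given beliefs about the other side.
The defender plays Fortify: E[Fortify] = 1/4·(12) + 3/8·(12) + 3/8·(-4) = 6; E[Patrol] = -19/4. Best-responding. ✓
The attacker (capability amateur), facing Fortify: Target A gives -3, Target B gives 10. Proposed Target B is best. ✓
The attacker (capability skilled), facing Fortify: Target A gives -9, Target B gives 14. Proposed Target B is best. ✓
The attacker (capability elite), facing Fortify: Target A gives -7, Target B gives -6. Proposed Target A is not best — profitable deviation exists. ✗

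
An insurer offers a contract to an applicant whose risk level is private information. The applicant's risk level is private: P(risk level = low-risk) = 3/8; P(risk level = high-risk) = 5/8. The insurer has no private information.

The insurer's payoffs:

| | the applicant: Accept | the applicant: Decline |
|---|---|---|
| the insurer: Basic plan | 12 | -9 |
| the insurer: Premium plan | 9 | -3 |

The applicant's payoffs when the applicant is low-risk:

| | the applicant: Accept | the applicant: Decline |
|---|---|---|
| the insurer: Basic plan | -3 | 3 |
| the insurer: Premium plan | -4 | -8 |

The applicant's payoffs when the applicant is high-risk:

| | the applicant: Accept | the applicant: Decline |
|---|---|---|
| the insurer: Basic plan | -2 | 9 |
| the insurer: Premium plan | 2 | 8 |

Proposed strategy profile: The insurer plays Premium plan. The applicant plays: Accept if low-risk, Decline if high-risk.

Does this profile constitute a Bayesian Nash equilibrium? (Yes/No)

Yes

The insurer plays Premium plan: E[Premium plan] = 3/8·(9) + 5/8·(-3) = 3/2; E[Basic plan] = -9/8. Best-responding. ✓
The applicant (risk level low-risk), facing Premium plan: Accept gives -4, Decline gives -8. Proposed Accept is best. ✓
The applicant (risk level high-risk), facing Premium plan: Accept gives 2, Decline gives 8. Proposed Decline is best. ✓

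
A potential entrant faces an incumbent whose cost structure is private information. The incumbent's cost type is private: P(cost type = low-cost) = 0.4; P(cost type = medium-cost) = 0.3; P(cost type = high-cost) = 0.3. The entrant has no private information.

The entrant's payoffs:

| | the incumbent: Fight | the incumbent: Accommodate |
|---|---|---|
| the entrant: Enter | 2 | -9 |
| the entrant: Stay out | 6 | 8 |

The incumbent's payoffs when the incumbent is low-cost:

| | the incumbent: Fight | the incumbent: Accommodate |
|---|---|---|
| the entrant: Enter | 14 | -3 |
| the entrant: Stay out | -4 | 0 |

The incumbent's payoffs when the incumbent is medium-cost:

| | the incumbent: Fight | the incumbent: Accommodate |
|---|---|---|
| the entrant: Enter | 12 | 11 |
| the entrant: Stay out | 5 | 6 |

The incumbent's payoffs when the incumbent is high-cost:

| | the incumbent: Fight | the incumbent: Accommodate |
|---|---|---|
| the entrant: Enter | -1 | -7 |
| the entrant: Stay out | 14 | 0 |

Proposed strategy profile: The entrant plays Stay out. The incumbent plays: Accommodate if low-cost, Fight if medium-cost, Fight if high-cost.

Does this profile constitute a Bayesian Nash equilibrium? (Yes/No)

No

The entrant plays Stay out: E[Stay out] = 0.4·(8) + 0.3·(6) + 0.3·(6) = 6.8; E[Enter] = -2.4. Best-responding. ✓
The incumbent (cost type low-cost), facing Stay out: Fight gives -4, Accommodate gives 0. Proposed Accommodate is best. ✓
The incumbent (cost type medium-cost), facing Stay out: Fight gives 5, Accommodate gives 6. Proposed Fight is not best — profitable deviation exists. ✗
The incumbent (cost type high-cost), facing Stay out: Fight gives 14, Accommodate gives 0. Proposed Fight is best. ✓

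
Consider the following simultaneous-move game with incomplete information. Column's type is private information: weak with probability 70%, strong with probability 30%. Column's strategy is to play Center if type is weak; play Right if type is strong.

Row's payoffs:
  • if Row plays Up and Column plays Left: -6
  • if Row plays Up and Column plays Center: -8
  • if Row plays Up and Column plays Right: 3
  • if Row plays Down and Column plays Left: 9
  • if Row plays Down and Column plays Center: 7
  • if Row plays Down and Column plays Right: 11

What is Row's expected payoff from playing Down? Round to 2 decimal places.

Take the expectation over Column's type, weighting each type's action by its prior probability.
E[Down] = 0.7·7 + 0.3·11 = 4.9 + 3.3 = 8.2

8.20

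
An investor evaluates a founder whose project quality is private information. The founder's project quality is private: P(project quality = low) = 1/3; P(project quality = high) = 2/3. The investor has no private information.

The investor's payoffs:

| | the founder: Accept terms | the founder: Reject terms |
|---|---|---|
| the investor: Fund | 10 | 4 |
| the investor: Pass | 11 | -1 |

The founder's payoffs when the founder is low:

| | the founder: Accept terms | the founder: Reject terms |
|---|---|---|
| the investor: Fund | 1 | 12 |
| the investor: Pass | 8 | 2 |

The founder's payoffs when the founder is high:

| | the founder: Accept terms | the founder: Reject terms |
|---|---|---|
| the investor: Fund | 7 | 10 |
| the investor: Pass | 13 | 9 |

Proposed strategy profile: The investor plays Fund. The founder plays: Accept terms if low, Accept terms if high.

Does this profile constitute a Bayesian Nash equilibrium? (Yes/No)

No

A profile is a BNE iff every type of every player is best-responding given beliefs about the other side.
The investor plays Fund: E[Fund] = 1/3·(10) + 2/3·(10) = 10; E[Pass] = 11. Not best-responding. ✗
The founder (project quality low), facing Fund: Accept terms gives 1, Reject terms gives 12. Proposed Accept terms is not best — profitable deviation exists. ✗
The founder (project quality high), facing Fund: Accept terms gives 7, Reject terms gives 10. Proposed Accept terms is not best — profitable deviation exists. ✗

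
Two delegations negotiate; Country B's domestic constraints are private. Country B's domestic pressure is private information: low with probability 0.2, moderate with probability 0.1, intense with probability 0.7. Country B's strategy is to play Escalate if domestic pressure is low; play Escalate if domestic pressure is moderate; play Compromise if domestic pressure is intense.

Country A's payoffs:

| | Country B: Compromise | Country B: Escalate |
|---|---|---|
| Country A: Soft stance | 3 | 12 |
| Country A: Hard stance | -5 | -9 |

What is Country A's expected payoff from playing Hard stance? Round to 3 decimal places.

E[Hard stance] = 0.2·(-9) + 0.1·(-9) + 0.7·(-5) = (-1.8) + (-0.9) + (-3.5) = -6.2

-6.200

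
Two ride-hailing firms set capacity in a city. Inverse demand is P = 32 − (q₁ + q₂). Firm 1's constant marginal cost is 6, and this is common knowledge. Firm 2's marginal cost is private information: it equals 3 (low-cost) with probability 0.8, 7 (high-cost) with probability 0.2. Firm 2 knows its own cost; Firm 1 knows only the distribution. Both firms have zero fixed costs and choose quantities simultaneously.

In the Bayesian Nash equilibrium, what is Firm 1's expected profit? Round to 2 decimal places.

62.94

Firm 2 with cost c maximizes (32 − (q₁+q₂) − c)·q₂, giving q₂(c) = (32 − c − q₁)/2.
E[c₂] = 0.8·3 + 0.2·7 = 3.8
Firm 1's FOC against E[q₂] yields q₁ = (32 − 2·6 + E[c₂])/3 = (32 − 12 + 3.8)/3 = 7.93333.
E[P] = 32 − (q₁ + E[q₂]) = 13.9333; Firm 1's expected profit = (E[P] − 6)·q₁ = (13.9333 − 6)·7.93333 = 62.9378.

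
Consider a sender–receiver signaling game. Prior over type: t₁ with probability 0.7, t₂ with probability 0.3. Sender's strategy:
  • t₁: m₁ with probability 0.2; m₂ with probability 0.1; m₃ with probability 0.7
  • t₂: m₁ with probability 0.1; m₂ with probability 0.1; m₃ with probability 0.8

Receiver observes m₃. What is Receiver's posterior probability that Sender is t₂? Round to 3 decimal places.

0.329

P(m₃) = 0.7·0.7 + 0.3·0.8 = 0.73
P(t₂ | m₃) = (0.3·0.8) / 0.73 = 0.24 / 0.73 = 0.328767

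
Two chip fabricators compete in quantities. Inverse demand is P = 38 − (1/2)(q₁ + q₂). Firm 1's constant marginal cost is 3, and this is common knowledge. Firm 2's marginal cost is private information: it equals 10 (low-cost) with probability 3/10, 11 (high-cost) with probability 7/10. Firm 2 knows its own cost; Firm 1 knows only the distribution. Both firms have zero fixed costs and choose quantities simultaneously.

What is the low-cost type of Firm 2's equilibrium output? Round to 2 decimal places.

Type-c best response for Firm 2: q₂(c) = (38 − c) − q₁/2.
Firm 1 maximizes expected profit; its first-order condition is 38 − q₁ − (1/2)E[q₂] − 3 = 0.
Substituting E[q₂] and solving: E[c₂] = 10.7, so q₁ = (38 − 2·3 + 10.7)/(3/2) = 28.4667.
q₂(low-cost) = (38 − 10 − (1/2)·28.4667) = 13.7667.

13.77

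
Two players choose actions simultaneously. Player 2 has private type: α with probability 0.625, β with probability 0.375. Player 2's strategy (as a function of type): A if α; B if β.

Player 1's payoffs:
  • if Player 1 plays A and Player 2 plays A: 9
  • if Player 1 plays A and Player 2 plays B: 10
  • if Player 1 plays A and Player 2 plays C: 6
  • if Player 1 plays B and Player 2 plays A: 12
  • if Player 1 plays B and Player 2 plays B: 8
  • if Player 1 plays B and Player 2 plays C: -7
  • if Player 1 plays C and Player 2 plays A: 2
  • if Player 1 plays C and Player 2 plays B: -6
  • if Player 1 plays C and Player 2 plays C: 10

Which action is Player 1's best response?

E[A] = 0.625·(9) + 0.375·(10) = 9.375
E[B] = 0.625·(12) + 0.375·(8) = 10.5
E[C] = 0.625·(2) + 0.375·(-6) = -1
Best response: B (10.5 is the largest).

B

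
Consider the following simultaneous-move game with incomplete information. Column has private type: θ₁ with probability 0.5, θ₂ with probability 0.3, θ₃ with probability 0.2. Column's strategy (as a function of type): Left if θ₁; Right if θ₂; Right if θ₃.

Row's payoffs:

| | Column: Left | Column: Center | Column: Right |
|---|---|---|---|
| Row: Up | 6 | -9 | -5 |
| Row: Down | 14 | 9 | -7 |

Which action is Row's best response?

Compute Row's expected payoff for each action, taking the expectation over Column's type.
E[Up] = 0.5·(6) + 0.3·(-5) + 0.2·(-5) = 0.5
E[Down] = 0.5·(14) + 0.3·(-7) + 0.2·(-7) = 3.5
Best response: Down (3.5 is the largest).

Down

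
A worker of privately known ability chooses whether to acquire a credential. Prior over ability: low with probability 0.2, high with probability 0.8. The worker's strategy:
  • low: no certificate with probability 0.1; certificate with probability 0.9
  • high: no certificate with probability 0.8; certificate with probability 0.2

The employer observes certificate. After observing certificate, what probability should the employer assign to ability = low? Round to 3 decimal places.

P(certificate) = 0.2·0.9 + 0.8·0.2 = 0.34
P(low | certificate) = (0.2·0.9) / 0.34 = 0.18 / 0.34 = 0.529412

0.529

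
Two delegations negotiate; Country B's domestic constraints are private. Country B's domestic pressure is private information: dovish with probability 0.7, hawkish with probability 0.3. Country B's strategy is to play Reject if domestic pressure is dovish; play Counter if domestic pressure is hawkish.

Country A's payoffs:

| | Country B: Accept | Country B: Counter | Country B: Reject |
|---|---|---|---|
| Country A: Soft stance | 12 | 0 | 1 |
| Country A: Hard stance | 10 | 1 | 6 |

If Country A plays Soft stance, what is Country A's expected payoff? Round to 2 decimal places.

0.70

Take the expectation over Country B's domestic pressure, weighting each type's action by its prior probability.
E[Soft stance] = 0.7·1 + 0.3·0 = 0.7 + 0 = 0.7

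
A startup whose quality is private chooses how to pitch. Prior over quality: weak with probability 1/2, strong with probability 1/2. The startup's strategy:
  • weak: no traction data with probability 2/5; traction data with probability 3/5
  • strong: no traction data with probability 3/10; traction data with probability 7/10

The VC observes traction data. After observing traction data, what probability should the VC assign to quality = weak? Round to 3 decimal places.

Apply Bayes' rule using the sender's strategy as the likelihood.
P(traction data) = (1/2)·(3/5) + (1/2)·(7/10) = 13/20
P(weak | traction data) = ((1/2)·(3/5)) / (13/20) = (3/10) / (13/20) = 6/13

0.462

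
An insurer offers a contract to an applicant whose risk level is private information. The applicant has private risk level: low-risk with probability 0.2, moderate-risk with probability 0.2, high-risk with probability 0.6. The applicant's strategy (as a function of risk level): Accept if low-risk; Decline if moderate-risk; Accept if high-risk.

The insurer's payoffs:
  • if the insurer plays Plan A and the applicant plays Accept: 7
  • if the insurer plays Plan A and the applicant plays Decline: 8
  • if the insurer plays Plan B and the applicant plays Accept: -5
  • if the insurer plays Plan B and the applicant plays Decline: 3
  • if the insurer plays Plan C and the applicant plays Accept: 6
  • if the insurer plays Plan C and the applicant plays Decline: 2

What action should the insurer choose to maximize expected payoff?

Plan A

Compute the insurer's expected payoff for each action, taking the expectation over the applicant's type.
E[Plan A] = 0.2·(7) + 0.2·(8) + 0.6·(7) = 7.2
E[Plan B] = 0.2·(-5) + 0.2·(3) + 0.6·(-5) = -3.4
E[Plan C] = 0.2·(6) + 0.2·(2) + 0.6·(6) = 5.2
Best response: Plan A (7.2 is the largest).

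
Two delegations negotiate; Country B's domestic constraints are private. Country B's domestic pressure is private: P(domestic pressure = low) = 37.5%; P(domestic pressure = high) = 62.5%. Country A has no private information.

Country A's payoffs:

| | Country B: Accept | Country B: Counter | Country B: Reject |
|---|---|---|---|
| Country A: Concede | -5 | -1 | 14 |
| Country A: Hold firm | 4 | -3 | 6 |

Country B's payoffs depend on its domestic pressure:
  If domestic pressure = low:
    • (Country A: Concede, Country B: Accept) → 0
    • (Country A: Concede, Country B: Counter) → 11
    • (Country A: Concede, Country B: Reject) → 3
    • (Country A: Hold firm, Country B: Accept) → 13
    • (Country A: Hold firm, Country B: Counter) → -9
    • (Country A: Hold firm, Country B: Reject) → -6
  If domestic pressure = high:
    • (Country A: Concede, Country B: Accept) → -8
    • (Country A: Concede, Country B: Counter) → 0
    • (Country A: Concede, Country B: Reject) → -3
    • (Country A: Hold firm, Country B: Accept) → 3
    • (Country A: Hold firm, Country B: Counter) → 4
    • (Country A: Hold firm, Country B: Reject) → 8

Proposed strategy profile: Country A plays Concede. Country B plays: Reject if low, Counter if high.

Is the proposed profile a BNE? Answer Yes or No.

No

A profile is a BNE iff every type of every player is best-responding given beliefs about the other side.
Country A plays Concede: E[Concede] = 0.375·(14) + 0.625·(-1) = 4.625; E[Hold firm] = 0.375. Best-responding. ✓
Country B (domestic pressure low), facing Concede: Accept gives 0, Counter gives 11, Reject gives 3. Proposed Reject is not best — profitable deviation exists. ✗
Country B (domestic pressure high), facing Concede: Accept gives -8, Counter gives 0, Reject gives -3. Proposed Counter is best. ✓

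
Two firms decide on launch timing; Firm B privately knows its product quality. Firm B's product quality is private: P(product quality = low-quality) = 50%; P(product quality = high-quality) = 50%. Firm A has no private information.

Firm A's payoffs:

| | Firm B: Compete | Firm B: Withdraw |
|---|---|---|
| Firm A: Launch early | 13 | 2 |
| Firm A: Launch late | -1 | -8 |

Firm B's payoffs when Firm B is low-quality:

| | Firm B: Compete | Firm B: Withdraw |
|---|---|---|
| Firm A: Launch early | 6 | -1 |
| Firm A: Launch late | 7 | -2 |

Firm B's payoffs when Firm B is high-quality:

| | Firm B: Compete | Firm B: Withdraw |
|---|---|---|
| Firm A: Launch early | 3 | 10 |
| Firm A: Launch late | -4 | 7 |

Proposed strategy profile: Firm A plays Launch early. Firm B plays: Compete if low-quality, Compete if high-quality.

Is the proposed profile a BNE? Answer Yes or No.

A profile is a BNE iff every type of every player is best-responding given beliefs about the other side.
Firm A plays Launch early: E[Launch early] = 0.5·(13) + 0.5·(13) = 13; E[Launch late] = -1. Best-responding. ✓
Firm B (product quality low-quality), facing Launch early: Compete gives 6, Withdraw gives -1. Proposed Compete is best. ✓
Firm B (product quality high-quality), facing Launch early: Compete gives 3, Withdraw gives 10. Proposed Compete is not best — profitable deviation exists. ✗

No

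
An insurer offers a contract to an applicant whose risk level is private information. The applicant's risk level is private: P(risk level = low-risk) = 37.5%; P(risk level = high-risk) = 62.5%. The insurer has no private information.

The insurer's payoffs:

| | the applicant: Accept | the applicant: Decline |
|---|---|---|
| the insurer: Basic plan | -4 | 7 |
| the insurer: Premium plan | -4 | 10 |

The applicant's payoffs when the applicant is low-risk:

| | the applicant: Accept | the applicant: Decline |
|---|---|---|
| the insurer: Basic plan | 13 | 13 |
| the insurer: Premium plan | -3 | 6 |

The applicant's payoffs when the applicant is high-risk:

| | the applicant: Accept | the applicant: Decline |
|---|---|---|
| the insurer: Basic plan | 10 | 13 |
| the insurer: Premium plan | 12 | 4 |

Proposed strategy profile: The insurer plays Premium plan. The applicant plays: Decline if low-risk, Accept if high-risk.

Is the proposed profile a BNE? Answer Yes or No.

The insurer plays Premium plan: E[Premium plan] = 0.375·(10) + 0.625·(-4) = 1.25; E[Basic plan] = 0.125. Best-responding. ✓
The applicant (risk level low-risk), facing Premium plan: Accept gives -3, Decline gives 6. Proposed Decline is best. ✓
The applicant (risk level high-risk), facing Premium plan: Accept gives 12, Decline gives 4. Proposed Accept is best. ✓

Yes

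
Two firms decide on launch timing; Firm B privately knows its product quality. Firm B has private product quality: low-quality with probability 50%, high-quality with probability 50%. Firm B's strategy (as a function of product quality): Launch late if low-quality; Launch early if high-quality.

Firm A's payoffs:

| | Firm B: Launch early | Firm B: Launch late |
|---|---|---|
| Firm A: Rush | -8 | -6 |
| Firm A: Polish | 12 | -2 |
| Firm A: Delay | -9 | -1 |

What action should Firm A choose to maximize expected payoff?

Polish

E[Rush] = 0.5·(-6) + 0.5·(-8) = -7
E[Polish] = 0.5·(-2) + 0.5·(12) = 5
E[Delay] = 0.5·(-1) + 0.5·(-9) = -5
Best response: Polish (5 is the largest).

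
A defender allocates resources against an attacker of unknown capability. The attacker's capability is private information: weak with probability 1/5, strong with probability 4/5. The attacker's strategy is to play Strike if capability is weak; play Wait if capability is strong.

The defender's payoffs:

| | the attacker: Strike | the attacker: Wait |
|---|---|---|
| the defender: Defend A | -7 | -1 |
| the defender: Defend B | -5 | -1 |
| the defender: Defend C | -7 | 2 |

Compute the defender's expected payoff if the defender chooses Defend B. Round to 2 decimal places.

Take the expectation over the attacker's capability, weighting each type's action by its prior probability.
E[Defend B] = 1/5·(-5) + 4/5·(-1) = (-1) + (-4/5) = -9/5

-1.80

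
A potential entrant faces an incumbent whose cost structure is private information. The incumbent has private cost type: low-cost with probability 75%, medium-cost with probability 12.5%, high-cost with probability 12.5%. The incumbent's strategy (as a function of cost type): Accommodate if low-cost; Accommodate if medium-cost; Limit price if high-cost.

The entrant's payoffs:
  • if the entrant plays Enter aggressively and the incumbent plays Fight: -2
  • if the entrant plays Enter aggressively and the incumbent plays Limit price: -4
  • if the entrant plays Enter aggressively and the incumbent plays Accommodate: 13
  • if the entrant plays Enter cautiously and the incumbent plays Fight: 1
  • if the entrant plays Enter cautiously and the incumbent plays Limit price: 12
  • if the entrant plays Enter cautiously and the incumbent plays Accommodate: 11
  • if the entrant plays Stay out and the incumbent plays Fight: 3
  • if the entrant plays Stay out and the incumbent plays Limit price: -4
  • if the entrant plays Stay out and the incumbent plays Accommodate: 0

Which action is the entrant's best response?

E[Enter aggressively] = 0.75·(13) + 0.125·(13) + 0.125·(-4) = 10.875
E[Enter cautiously] = 0.75·(11) + 0.125·(11) + 0.125·(12) = 11.125
E[Stay out] = 0.75·(0) + 0.125·(0) + 0.125·(-4) = -0.5
Best response: Enter cautiously (11.125 is the largest).

Enter cautiously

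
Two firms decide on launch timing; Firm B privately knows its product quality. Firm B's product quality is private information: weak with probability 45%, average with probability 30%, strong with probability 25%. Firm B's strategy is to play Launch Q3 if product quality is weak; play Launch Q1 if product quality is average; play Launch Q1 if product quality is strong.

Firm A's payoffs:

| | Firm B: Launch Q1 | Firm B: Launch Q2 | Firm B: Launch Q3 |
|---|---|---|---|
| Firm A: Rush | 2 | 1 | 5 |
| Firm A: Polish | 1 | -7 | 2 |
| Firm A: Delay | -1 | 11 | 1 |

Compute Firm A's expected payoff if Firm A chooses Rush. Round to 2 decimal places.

3.35

E[Rush] = 0.45·5 + 0.3·2 + 0.25·2 = 2.25 + 0.6 + 0.5 = 3.35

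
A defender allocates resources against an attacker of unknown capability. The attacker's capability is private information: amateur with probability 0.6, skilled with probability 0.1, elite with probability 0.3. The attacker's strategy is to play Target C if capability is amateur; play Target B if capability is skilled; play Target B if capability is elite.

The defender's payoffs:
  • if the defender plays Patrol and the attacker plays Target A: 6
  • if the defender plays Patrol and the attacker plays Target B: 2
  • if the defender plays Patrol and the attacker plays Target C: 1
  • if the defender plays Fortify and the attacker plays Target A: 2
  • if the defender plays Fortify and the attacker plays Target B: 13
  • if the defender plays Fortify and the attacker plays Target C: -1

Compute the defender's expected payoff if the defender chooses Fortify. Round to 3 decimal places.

4.600

E[Fortify] = 0.6·(-1) + 0.1·13 + 0.3·13 = (-0.6) + 1.3 + 3.9 = 4.6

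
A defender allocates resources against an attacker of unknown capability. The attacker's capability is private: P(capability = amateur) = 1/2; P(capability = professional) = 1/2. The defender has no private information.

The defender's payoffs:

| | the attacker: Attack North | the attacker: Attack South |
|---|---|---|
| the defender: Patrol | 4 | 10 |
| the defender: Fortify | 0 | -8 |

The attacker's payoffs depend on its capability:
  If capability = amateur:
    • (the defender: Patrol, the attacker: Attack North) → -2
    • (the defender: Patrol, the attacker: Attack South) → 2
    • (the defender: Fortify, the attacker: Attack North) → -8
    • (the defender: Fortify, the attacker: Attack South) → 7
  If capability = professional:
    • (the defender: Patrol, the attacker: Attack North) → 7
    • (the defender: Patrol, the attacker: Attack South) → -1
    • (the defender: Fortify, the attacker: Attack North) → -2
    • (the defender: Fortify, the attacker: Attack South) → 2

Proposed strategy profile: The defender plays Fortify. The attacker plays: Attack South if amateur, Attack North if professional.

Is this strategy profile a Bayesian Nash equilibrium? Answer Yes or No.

The defender plays Fortify: E[Fortify] = 1/2·(-8) + 1/2·(0) = -4; E[Patrol] = 7. Not best-responding. ✗
The attacker (capability amateur), facing Fortify: Attack North gives -8, Attack South gives 7. Proposed Attack South is best. ✓
The attacker (capability professional), facing Fortify: Attack North gives -2, Attack South gives 2. Proposed Attack North is not best — profitable deviation exists. ✗

No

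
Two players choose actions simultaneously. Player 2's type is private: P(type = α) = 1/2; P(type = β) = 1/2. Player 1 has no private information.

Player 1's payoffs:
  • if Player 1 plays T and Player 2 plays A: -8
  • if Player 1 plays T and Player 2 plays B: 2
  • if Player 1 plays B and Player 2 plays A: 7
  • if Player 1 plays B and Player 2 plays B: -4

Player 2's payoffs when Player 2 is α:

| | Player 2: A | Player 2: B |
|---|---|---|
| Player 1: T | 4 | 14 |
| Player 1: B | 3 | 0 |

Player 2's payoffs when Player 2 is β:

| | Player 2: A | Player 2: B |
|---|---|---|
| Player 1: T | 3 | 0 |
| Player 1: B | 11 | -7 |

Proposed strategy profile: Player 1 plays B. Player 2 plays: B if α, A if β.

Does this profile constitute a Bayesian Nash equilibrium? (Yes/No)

Player 1 plays B: E[B] = 1/2·(-4) + 1/2·(7) = 3/2; E[T] = -3. Best-responding. ✓
Player 2 (type α), facing B: A gives 3, B gives 0. Proposed B is not best — profitable deviation exists. ✗
Player 2 (type β), facing B: A gives 11, B gives -7. Proposed A is best. ✓

No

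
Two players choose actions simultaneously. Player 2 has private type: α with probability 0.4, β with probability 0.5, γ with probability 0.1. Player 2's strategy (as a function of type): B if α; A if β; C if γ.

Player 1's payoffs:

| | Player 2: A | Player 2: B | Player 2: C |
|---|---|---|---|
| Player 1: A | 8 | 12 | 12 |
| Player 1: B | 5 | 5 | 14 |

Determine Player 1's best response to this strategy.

Compute Player 1's expected payoff for each action, taking the expectation over Player 2's type.
E[A] = 0.4·(12) + 0.5·(8) + 0.1·(12) = 10
E[B] = 0.4·(5) + 0.5·(5) + 0.1·(14) = 5.9
Best response: A (10 is the largest).

A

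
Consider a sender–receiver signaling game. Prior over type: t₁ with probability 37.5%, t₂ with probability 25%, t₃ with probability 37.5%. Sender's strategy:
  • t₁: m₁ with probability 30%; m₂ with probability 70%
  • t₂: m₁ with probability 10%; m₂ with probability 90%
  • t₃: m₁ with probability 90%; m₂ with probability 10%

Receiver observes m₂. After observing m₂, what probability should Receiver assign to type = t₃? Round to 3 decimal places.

Apply Bayes' rule using the sender's strategy as the likelihood.
P(m₂) = 0.375·0.7 + 0.25·0.9 + 0.375·0.1 = 0.525
P(t₃ | m₂) = (0.375·0.1) / 0.525 = 0.0375 / 0.525 = 0.0714286

0.071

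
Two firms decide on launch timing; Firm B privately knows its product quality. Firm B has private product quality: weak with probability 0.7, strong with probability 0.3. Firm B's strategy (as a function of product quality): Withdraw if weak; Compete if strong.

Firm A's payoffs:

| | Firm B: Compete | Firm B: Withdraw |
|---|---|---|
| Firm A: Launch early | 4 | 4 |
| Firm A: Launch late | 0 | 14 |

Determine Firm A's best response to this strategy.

Compute Firm A's expected payoff for each action, taking the expectation over Firm B's type.
E[Launch early] = 0.7·(4) + 0.3·(4) = 4
E[Launch late] = 0.7·(14) + 0.3·(0) = 9.8
Best response: Launch late (9.8 is the largest).

Launch late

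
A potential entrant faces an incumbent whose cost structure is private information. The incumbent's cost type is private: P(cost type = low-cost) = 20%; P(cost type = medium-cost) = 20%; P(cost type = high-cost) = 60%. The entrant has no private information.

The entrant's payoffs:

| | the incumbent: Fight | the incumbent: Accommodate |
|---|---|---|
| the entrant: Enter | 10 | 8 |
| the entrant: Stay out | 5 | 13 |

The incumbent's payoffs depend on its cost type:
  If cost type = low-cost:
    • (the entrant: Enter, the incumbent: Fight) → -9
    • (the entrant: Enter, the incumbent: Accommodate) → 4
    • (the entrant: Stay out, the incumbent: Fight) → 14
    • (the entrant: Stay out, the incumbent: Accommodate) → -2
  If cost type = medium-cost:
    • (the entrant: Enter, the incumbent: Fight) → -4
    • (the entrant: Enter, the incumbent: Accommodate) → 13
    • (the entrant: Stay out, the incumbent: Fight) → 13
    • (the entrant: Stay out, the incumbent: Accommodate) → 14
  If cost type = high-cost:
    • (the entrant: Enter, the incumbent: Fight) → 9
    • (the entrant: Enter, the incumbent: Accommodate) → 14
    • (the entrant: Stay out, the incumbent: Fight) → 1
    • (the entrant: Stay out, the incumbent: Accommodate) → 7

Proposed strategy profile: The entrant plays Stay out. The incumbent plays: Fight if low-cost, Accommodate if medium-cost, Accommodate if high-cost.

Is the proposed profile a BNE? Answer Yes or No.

The entrant plays Stay out: E[Stay out] = 0.2·(5) + 0.2·(13) + 0.6·(13) = 11.4; E[Enter] = 8.4. Best-responding. ✓
The incumbent (cost type low-cost), facing Stay out: Fight gives 14, Accommodate gives -2. Proposed Fight is best. ✓
The incumbent (cost type medium-cost), facing Stay out: Fight gives 13, Accommodate gives 14. Proposed Accommodate is best. ✓
The incumbent (cost type high-cost), facing Stay out: Fight gives 1, Accommodate gives 7. Proposed Accommodate is best. ✓

Yes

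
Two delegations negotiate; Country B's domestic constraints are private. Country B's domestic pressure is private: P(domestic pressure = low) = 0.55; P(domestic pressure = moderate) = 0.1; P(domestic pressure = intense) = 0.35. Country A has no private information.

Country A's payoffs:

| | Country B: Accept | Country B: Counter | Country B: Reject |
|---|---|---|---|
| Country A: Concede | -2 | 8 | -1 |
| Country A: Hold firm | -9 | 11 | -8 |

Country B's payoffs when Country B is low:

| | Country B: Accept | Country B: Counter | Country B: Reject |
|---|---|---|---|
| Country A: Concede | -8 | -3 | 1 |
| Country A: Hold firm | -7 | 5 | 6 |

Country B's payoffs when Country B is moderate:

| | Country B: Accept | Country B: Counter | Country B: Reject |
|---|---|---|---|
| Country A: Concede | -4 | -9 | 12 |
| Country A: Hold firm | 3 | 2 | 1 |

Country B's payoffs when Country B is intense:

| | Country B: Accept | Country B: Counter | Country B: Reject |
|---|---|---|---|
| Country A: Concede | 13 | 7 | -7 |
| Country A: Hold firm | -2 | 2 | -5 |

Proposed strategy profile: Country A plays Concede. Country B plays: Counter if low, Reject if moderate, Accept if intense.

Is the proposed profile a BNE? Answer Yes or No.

No

A profile is a BNE iff every type of every player is best-responding given beliefs about the other side.
Country A plays Concede: E[Concede] = 0.55·(8) + 0.1·(-1) + 0.35·(-2) = 3.6; E[Hold firm] = 2.1. Best-responding. ✓
Country B (domestic pressure low), facing Concede: Accept gives -8, Counter gives -3, Reject gives 1. Proposed Counter is not best — profitable deviation exists. ✗
Country B (domestic pressure moderate), facing Concede: Accept gives -4, Counter gives -9, Reject gives 12. Proposed Reject is best. ✓
Country B (domestic pressure intense), facing Concede: Accept gives 13, Counter gives 7, Reject gives -7. Proposed Accept is best. ✓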